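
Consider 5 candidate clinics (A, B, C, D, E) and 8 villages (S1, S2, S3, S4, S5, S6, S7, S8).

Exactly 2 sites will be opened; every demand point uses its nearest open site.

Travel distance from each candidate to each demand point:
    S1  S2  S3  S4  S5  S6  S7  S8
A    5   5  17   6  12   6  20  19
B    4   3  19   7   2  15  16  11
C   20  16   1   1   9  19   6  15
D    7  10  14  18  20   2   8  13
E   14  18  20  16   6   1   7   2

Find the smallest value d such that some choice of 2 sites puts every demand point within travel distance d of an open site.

Open {C, D}.
  Farthest demand point is S8 at travel distance 13 (to D); all others are ≤ 13.
With {A, D} the worst case is 14.
With {B, D} the worst case is 14.
No size-2 selection achieves below 13.

13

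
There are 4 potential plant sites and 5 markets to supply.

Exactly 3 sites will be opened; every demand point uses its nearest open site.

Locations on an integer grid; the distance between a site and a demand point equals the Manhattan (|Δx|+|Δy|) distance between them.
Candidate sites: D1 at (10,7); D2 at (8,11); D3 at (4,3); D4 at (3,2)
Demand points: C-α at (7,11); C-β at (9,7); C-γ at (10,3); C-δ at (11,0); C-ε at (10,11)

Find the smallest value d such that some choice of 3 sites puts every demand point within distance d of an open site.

Open {D1, D2, D3}.
  Farthest demand point is C-δ at distance 8 (to D1); all others are ≤ 8.
With {D1, D2, D4} the worst case is 8.
With {D1, D3, D4} the worst case is 8.
No size-3 selection achieves below 8.

8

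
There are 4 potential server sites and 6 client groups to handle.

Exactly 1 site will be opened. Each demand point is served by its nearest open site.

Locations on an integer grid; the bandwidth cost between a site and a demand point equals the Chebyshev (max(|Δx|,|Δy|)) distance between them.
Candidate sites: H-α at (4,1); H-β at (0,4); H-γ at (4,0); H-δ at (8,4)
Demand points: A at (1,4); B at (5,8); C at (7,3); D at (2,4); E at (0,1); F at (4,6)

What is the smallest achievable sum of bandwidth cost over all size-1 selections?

22

Open {H-β}.
  A→H-β 1, B→H-β 5, C→H-β 7, D→H-β 2, E→H-β 3, F→H-β 4  ⇒ total 22.
Compare {H-α}: total 25.
Compare {H-γ}: total 29.
No size-1 selection does better; minimum is 22.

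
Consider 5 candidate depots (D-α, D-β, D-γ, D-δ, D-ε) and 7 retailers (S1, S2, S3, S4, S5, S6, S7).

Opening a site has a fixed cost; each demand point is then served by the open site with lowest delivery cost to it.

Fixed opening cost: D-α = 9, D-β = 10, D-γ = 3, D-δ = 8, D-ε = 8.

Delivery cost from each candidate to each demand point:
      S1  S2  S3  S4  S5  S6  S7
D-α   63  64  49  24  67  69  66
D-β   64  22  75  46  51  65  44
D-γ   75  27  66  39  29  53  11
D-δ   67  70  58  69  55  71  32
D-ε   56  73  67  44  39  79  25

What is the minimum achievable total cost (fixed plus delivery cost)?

Open {D-α, D-γ}: assign each demand point to its cheapest open site.
  S1→D-α 63, S2→D-γ 27, S3→D-α 49, S4→D-α 24, S5→D-γ 29, S6→D-γ 53, S7→D-γ 11
  delivery cost 256, fixed 12 → total 268.
Compare {D-α, D-γ, D-ε}: delivery cost 249 + fixed 20 = 269.
Compare {D-α, D-β, D-γ}: delivery cost 251 + fixed 22 = 273.
Compare {D-α, D-β, D-γ, D-ε}: delivery cost 244 + fixed 30 = 274.
All other subsets cost ≥ 269. Minimum total cost: 268.

268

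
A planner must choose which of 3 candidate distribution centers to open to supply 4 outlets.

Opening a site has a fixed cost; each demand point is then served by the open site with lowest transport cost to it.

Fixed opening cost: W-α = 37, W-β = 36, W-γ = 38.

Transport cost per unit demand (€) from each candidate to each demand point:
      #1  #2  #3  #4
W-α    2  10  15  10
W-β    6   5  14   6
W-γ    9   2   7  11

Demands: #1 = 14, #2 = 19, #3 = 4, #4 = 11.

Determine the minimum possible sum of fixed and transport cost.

Open {W-α, W-β, W-γ}: assign each demand point to its cheapest open site.
  #1→W-α 14×2=28, #2→W-γ 19×2=38, #3→W-γ 4×7=28, #4→W-β 11×6=66
  transport cost 160, fixed 111 → total 271.
Compare {W-α, W-γ}: transport cost 204 + fixed 75 = 279.
Compare {W-β, W-γ}: transport cost 216 + fixed 74 = 290.
Compare {W-α, W-β}: transport cost 245 + fixed 73 = 318.
All other subsets cost ≥ 279. Minimum total cost: 271.

271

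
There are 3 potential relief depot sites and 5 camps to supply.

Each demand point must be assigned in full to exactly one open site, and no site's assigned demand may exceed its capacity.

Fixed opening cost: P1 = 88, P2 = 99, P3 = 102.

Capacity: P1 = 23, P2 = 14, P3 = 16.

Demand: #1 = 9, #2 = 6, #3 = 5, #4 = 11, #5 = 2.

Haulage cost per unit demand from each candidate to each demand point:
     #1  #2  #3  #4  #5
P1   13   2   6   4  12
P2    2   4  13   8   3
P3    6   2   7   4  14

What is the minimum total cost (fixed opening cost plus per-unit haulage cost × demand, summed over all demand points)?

297

Open {P1, P2}; cheapest assignment that respects the capacities:
  P1 (cap 23, load 22): #2, #3, #4 — cost 6×2 + 5×6 + 11×4 = 86
  P2 (cap 14, load 11): #1, #5 — cost 9×2 + 2×3 = 24
  Shipping 110, fixed 187 → total 297.
  Any other capacity-feasible assignment to {P1, P2} ships for at least 110.
Compare {P1, P3}: its best feasible assignment gives total 354.
Compare {P1, P2, P3}: its best feasible assignment gives total 399.
Every other set of open sites that can feasibly serve all demand totals ≥ 354 even under its best assignment. Minimum: 297.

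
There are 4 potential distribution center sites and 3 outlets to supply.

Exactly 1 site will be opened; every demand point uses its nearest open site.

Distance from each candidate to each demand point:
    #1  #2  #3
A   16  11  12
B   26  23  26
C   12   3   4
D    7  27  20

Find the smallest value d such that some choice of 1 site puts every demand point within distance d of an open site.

Open {C}.
  Farthest demand point is #1 at distance 12 (to C); all others are ≤ 12.
With {A} the worst case is 16.
With {B} the worst case is 26.
No size-1 selection achieves below 12.

12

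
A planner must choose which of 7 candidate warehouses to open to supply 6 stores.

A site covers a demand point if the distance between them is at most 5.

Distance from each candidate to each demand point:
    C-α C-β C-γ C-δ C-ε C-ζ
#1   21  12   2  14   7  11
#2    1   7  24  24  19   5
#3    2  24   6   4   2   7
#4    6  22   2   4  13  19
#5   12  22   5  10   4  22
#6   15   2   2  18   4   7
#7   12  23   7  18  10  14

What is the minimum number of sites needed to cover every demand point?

3

Coverage sets (demand points within 5 of each site):
  #1: {C-γ}
  #2: {C-α, C-ζ}
  #3: {C-α, C-δ, C-ε}
  #4: {C-γ, C-δ}
  #5: {C-γ, C-ε}
  #6: {C-β, C-γ, C-ε}
  #7: {}
No 2 sites suffice: every size-2 union leaves at least one demand point uncovered.
But {#2, #3, #6} covers everything, so the minimum is 3.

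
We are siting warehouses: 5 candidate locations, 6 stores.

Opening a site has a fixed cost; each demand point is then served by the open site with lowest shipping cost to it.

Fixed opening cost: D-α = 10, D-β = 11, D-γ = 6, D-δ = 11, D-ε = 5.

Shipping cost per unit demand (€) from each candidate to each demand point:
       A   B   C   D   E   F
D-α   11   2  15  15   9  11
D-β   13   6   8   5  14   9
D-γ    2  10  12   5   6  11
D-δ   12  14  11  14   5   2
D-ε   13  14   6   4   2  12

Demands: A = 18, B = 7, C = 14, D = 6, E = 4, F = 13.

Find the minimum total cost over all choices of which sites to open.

Open {D-α, D-γ, D-δ, D-ε}: assign each demand point to its cheapest open site.
  A→D-γ 18×2=36, B→D-α 7×2=14, C→D-ε 14×6=84, D→D-ε 6×4=24, E→D-ε 4×2=8, F→D-δ 13×2=26
  shipping cost 192, fixed 32 → total 224.
Compare {D-α, D-β, D-γ, D-δ, D-ε}: shipping cost 192 + fixed 43 = 235.
Compare {D-β, D-γ, D-δ, D-ε}: shipping cost 220 + fixed 33 = 253.
Compare {D-γ, D-δ, D-ε}: shipping cost 248 + fixed 22 = 270.
All other subsets cost ≥ 235. Minimum total cost: 224.

224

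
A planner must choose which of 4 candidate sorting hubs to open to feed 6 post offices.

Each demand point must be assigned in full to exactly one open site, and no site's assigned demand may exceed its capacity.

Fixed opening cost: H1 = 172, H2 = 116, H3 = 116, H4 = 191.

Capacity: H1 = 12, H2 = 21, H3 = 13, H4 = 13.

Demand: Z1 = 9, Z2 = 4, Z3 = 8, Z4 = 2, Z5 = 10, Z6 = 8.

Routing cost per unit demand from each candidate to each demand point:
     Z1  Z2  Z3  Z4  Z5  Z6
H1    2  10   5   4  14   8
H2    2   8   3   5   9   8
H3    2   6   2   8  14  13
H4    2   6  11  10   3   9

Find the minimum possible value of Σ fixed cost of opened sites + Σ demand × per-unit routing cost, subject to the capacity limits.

585

Open {H2, H3, H4}; cheapest assignment that respects the capacities:
  H2 (cap 21, load 19): Z1, Z4, Z6 — cost 9×2 + 2×5 + 8×8 = 92
  H3 (cap 13, load 12): Z2, Z3 — cost 4×6 + 8×2 = 40
  H4 (cap 13, load 10): Z5 — cost 10×3 = 30
  Shipping 162, fixed 423 → total 585.
  Any other capacity-feasible assignment to {H2, H3, H4} ships for at least 162.
Compare {H1, H2, H3}: its best feasible assignment gives total 624.
Compare {H1, H2, H4}: its best feasible assignment gives total 655.
Every other set of open sites that can feasibly serve all demand totals ≥ 624 even under its best assignment. Minimum: 585.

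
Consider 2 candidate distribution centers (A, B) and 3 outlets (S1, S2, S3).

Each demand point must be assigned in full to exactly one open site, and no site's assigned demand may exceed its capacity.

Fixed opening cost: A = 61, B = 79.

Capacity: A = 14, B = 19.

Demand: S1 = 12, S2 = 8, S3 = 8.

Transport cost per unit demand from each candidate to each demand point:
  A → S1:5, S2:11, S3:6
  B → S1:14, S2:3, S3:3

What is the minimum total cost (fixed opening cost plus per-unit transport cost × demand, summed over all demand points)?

Open {A, B}; cheapest assignment that respects the capacities:
  A (cap 14, load 12): S1 — cost 12×5 = 60
  B (cap 19, load 16): S2, S3 — cost 8×3 + 8×3 = 48
  Shipping 108, fixed 140 → total 248.
  Any other capacity-feasible assignment to {A, B} ships for at least 108.
Total demand is 28 and no other set of sites has combined capacity ≥ 28, so {A, B} is the only feasible choice of open sites. Minimum: 248.

248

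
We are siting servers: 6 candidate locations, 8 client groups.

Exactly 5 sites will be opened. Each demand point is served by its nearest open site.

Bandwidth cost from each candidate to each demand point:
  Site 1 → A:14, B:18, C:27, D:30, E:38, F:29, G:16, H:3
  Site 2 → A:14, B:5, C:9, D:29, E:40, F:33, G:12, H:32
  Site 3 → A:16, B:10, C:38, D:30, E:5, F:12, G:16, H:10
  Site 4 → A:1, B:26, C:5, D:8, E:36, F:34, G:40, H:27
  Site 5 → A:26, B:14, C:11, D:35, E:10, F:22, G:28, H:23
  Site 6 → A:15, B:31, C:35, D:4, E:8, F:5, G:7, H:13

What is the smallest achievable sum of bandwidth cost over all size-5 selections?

35

Open {Site 1, Site 2, Site 3, Site 4, Site 6}.
  A→Site 4 1, B→Site 2 5, C→Site 4 5, D→Site 6 4, E→Site 3 5, F→Site 6 5, G→Site 6 7, H→Site 1 3  ⇒ total 35.
Compare {Site 1, Site 2, Site 4, Site 5, Site 6}: total 38.
Compare {Site 1, Site 3, Site 4, Site 5, Site 6}: total 40.
No size-5 selection does better; minimum is 35.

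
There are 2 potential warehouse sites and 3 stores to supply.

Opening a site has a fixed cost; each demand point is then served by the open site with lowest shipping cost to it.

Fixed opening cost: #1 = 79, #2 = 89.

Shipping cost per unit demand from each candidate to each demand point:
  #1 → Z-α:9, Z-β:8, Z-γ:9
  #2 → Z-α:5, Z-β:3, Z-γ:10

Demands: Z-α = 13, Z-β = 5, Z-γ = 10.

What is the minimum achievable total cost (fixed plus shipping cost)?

Open {#2}: assign each demand point to its cheapest open site.
  Z-α→#2 13×5=65, Z-β→#2 5×3=15, Z-γ→#2 10×10=100
  shipping cost 180, fixed 89 → total 269.
Compare {#1}: shipping cost 247 + fixed 79 = 326.
Compare {#1, #2}: shipping cost 170 + fixed 168 = 338.

269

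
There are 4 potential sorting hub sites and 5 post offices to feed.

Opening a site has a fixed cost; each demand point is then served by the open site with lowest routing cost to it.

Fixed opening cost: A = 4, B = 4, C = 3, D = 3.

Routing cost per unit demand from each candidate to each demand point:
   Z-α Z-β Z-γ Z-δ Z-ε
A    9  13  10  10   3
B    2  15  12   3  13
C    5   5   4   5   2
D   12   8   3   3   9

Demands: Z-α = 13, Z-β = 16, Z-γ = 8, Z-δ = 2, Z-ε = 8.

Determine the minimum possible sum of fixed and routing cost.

Open {B, C, D}: assign each demand point to its cheapest open site.
  Z-α→B 13×2=26, Z-β→C 16×5=80, Z-γ→D 8×3=24, Z-δ→B 2×3=6, Z-ε→C 8×2=16
  routing cost 152, fixed 10 → total 162.
Compare {A, B, C, D}: routing cost 152 + fixed 14 = 166.
Compare {B, C}: routing cost 160 + fixed 7 = 167.
Compare {A, B, C}: routing cost 160 + fixed 11 = 171.
All other subsets cost ≥ 166. Minimum total cost: 162.

162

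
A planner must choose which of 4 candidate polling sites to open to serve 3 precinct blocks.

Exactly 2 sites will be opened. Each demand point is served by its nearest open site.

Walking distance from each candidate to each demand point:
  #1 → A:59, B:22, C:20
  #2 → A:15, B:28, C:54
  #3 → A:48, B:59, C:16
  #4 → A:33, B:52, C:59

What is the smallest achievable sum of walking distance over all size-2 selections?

57

Open {#1, #2}.
  A→#2 15, B→#1 22, C→#1 20  ⇒ total 57.
Compare {#2, #3}: total 59.
Compare {#1, #4}: total 75.
No size-2 selection does better; minimum is 57.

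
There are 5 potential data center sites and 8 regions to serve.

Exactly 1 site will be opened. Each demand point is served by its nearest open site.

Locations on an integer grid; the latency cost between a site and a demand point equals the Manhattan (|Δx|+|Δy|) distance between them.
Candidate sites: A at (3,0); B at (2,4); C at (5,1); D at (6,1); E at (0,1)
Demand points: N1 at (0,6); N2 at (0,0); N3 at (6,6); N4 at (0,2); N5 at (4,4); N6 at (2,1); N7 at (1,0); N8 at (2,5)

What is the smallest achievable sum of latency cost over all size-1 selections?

31

Open {B}.
  N1→B 4, N2→B 6, N3→B 6, N4→B 4, N5→B 2, N6→B 3, N7→B 5, N8→B 1  ⇒ total 31.
Compare {E}: total 35.
Compare {A}: total 41.
No size-1 selection does better; minimum is 31.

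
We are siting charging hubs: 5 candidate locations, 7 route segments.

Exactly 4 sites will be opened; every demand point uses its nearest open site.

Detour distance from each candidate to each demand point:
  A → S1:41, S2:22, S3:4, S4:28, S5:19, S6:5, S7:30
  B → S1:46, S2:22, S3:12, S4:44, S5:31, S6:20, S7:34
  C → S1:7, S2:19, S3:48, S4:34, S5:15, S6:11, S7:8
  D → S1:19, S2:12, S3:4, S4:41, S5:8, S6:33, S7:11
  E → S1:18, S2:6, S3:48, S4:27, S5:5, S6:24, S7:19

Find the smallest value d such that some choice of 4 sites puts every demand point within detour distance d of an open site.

27

Open {A, B, C, E}.
  Farthest demand point is S4 at detour distance 27 (to E); all others are ≤ 27.
With {A, B, D, E} the worst case is 27.
With {A, C, D, E} the worst case is 27.
No size-4 selection achieves below 27.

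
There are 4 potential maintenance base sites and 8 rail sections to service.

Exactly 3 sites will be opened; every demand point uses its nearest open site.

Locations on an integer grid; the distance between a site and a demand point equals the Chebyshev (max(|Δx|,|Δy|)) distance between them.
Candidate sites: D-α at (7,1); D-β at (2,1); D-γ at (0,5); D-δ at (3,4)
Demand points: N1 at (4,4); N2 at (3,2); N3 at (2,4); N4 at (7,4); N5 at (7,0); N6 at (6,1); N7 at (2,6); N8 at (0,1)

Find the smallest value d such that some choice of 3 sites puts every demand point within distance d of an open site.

Open {D-α, D-β, D-γ}.
  Farthest demand point is N1 at distance 3 (to D-α); all others are ≤ 3.
With {D-α, D-β, D-δ} the worst case is 3.
With {D-α, D-γ, D-δ} the worst case is 3.
No size-3 selection achieves below 3.

3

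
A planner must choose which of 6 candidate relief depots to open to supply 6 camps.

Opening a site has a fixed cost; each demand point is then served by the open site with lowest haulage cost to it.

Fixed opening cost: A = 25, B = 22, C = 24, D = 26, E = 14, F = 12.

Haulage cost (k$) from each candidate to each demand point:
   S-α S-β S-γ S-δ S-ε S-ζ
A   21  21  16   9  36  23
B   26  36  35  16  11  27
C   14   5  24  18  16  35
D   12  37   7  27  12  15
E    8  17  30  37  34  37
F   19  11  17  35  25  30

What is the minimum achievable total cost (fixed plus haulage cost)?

119

Open {C, D}: assign each demand point to its cheapest open site.
  S-α→D 12, S-β→C 5, S-γ→D 7, S-δ→C 18, S-ε→D 12, S-ζ→D 15
  haulage cost 69, fixed 50 → total 119.
Compare {D, F}: haulage cost 84 + fixed 38 = 122.
Compare {D, E}: haulage cost 86 + fixed 40 = 126.
Compare {A, D}: haulage cost 76 + fixed 51 = 127.
All other subsets cost ≥ 122. Minimum total cost: 119.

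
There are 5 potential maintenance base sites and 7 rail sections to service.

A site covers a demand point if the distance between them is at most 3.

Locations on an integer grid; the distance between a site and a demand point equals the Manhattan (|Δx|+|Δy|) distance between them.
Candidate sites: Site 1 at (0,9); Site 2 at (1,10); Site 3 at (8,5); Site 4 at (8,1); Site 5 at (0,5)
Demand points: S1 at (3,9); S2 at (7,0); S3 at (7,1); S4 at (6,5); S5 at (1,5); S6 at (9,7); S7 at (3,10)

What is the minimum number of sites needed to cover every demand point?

Coverage sets (demand points within 3 of each site):
  Site 1: {S1}
  Site 2: {S1, S7}
  Site 3: {S4, S6}
  Site 4: {S2, S3}
  Site 5: {S5}
No 3 sites suffice: every size-3 union leaves at least one demand point uncovered.
But {Site 2, Site 3, Site 4, Site 5} covers everything, so the minimum is 4.

4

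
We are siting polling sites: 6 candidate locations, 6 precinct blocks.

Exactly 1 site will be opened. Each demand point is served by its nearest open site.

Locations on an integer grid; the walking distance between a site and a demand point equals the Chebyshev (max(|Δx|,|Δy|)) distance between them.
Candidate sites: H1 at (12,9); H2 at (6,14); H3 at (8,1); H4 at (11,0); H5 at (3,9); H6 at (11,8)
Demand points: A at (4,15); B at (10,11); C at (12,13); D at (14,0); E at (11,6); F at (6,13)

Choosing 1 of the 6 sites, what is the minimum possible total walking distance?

Open {H6}.
  A→H6 7, B→H6 3, C→H6 5, D→H6 8, E→H6 2, F→H6 5  ⇒ total 30.
Compare {H1}: total 32.
Compare {H2}: total 35.
No size-1 selection does better; minimum is 30.

30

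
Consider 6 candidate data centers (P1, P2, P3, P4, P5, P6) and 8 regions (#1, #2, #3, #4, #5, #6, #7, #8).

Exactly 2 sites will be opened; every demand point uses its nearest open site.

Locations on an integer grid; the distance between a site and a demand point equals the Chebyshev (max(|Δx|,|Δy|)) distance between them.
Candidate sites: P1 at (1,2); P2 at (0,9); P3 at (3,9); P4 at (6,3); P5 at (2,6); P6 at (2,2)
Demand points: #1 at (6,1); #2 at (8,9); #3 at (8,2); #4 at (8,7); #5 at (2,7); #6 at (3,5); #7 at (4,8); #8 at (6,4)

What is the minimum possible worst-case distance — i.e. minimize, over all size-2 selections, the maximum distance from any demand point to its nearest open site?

Open {P3, P4}.
  Farthest demand point is #2 at distance 5 (to P3); all others are ≤ 5.
With {P1, P4} the worst case is 6.
With {P1, P5} the worst case is 6.
No size-2 selection achieves below 5.

5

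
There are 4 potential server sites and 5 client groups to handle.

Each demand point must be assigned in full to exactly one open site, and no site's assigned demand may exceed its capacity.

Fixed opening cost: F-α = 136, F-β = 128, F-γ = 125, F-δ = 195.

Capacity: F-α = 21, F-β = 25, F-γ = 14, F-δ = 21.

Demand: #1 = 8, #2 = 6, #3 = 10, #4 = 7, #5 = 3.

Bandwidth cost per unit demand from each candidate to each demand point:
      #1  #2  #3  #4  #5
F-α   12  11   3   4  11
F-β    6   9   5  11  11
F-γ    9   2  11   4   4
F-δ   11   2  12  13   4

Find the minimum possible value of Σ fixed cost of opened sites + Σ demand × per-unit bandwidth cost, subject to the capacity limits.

424

Open {F-β, F-γ}; cheapest assignment that respects the capacities:
  F-β (cap 25, load 21): #1, #3, #5 — cost 8×6 + 10×5 + 3×11 = 131
  F-γ (cap 14, load 13): #2, #4 — cost 6×2 + 7×4 = 40
  Shipping 171, fixed 253 → total 424.
  Any other capacity-feasible assignment to {F-β, F-γ} ships for at least 171.
Compare {F-α, F-γ}: its best feasible assignment gives total 436.
Compare {F-α, F-β}: its best feasible assignment gives total 457.
Every other set of open sites that can feasibly serve all demand totals ≥ 436 even under its best assignment. Minimum: 424.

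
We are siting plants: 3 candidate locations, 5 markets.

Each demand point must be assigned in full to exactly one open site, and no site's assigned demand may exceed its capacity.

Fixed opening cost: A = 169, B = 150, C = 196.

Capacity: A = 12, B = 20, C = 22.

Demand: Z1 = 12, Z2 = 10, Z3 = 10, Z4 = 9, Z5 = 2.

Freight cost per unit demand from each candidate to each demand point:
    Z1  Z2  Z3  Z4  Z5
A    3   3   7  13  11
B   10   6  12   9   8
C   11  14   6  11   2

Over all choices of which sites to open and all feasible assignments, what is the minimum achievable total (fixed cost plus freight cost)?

756

Open {A, B, C}; cheapest assignment that respects the capacities:
  A (cap 12, load 12): Z1 — cost 12×3 = 36
  B (cap 20, load 19): Z2, Z4 — cost 10×6 + 9×9 = 141
  C (cap 22, load 12): Z3, Z5 — cost 10×6 + 2×2 = 64
  Shipping 241, fixed 515 → total 756.
  Any other capacity-feasible assignment to {A, B, C} ships for at least 241.
Total demand is 43 and no other set of sites has combined capacity ≥ 43, so {A, B, C} is the only feasible choice of open sites. Minimum: 756.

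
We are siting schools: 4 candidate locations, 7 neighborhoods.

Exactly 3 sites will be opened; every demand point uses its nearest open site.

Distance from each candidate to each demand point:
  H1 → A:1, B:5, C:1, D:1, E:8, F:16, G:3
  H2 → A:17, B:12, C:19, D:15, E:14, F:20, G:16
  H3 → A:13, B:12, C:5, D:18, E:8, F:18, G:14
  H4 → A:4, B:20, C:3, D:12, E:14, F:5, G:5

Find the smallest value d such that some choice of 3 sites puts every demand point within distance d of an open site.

8

Open {H1, H2, H4}.
  Farthest demand point is E at distance 8 (to H1); all others are ≤ 8.
With {H1, H3, H4} the worst case is 8.
With {H2, H3, H4} the worst case is 12.
No size-3 selection achieves below 8.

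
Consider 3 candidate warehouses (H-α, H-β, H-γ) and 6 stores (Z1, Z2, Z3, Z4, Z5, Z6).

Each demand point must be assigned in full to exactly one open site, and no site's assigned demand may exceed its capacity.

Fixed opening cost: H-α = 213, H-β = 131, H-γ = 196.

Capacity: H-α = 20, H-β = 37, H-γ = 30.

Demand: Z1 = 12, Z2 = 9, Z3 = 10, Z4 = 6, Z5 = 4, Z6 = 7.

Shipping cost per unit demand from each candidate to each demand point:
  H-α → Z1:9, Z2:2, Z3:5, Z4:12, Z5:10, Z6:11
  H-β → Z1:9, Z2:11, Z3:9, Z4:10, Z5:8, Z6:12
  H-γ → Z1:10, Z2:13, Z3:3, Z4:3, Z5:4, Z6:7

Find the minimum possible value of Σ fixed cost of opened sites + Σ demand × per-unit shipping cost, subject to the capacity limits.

Open {H-β, H-γ}; cheapest assignment that respects the capacities:
  H-β (cap 37, load 21): Z1, Z2 — cost 12×9 + 9×11 = 207
  H-γ (cap 30, load 27): Z3, Z4, Z5, Z6 — cost 10×3 + 6×3 + 4×4 + 7×7 = 113
  Shipping 320, fixed 327 → total 647.
  Any other capacity-feasible assignment to {H-β, H-γ} ships for at least 320.
Compare {H-α, H-γ}: its best feasible assignment gives total 680.
Compare {H-α, H-β}: its best feasible assignment gives total 696.
Every other set of open sites that can feasibly serve all demand totals ≥ 680 even under its best assignment. Minimum: 647.

647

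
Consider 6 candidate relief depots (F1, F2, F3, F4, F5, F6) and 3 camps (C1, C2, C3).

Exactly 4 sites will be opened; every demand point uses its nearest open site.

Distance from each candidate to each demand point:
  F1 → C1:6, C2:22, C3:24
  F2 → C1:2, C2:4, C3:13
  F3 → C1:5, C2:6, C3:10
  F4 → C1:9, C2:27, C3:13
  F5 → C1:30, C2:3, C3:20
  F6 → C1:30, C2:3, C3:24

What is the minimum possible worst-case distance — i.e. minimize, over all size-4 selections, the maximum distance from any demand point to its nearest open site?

Open {F1, F2, F3, F4}.
  Farthest demand point is C3 at distance 10 (to F3); all others are ≤ 10.
With {F1, F2, F3, F5} the worst case is 10.
With {F1, F2, F3, F6} the worst case is 10.
No size-4 selection achieves below 10.

10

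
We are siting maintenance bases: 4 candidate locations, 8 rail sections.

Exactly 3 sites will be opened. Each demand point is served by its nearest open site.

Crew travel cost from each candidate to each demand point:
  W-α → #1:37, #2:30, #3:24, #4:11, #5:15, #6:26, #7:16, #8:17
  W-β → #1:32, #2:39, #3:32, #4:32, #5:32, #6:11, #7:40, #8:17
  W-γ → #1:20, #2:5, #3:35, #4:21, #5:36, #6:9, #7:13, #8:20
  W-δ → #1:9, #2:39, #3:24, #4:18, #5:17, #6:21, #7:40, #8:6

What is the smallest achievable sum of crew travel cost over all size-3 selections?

Open {W-α, W-γ, W-δ}.
  #1→W-δ 9, #2→W-γ 5, #3→W-α 24, #4→W-α 11, #5→W-α 15, #6→W-γ 9, #7→W-γ 13, #8→W-δ 6  ⇒ total 92.
Compare {W-β, W-γ, W-δ}: total 101.
Compare {W-α, W-β, W-γ}: total 114.
No size-3 selection does better; minimum is 92.

92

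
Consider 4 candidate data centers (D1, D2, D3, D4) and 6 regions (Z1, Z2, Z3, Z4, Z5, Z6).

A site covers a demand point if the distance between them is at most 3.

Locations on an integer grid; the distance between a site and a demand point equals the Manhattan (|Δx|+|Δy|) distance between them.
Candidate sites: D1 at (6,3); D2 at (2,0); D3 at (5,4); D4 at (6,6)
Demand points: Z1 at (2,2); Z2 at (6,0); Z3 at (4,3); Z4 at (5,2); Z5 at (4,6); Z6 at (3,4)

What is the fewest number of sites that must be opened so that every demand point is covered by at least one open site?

Coverage sets (demand points within 3 of each site):
  D1: {Z2, Z3, Z4}
  D2: {Z1}
  D3: {Z3, Z4, Z5, Z6}
  D4: {Z5}
No 2 sites suffice: every size-2 union leaves at least one demand point uncovered.
But {D1, D2, D3} covers everything, so the minimum is 3.

3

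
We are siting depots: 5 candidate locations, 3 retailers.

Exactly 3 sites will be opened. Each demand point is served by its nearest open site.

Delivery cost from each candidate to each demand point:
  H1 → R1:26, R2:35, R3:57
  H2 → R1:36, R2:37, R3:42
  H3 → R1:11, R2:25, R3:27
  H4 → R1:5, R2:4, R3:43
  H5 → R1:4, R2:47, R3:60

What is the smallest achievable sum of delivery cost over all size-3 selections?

35

Open {H3, H4, H5}.
  R1→H5 4, R2→H4 4, R3→H3 27  ⇒ total 35.
Compare {H1, H3, H4}: total 36.
Compare {H2, H3, H4}: total 36.
No size-3 selection does better; minimum is 35.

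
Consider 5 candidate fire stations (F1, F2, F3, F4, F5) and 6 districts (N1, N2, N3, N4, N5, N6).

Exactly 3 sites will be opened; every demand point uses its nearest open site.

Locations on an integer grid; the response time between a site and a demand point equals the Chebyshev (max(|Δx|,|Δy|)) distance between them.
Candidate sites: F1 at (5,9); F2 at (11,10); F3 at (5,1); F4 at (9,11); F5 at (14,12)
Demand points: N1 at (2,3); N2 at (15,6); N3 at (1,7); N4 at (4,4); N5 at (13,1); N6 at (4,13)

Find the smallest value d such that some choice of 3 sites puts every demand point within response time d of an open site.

Open {F1, F2, F3}.
  Farthest demand point is N5 at response time 8 (to F1); all others are ≤ 8.
With {F1, F2, F4} the worst case is 8.
With {F1, F2, F5} the worst case is 8.
No size-3 selection achieves below 8.

8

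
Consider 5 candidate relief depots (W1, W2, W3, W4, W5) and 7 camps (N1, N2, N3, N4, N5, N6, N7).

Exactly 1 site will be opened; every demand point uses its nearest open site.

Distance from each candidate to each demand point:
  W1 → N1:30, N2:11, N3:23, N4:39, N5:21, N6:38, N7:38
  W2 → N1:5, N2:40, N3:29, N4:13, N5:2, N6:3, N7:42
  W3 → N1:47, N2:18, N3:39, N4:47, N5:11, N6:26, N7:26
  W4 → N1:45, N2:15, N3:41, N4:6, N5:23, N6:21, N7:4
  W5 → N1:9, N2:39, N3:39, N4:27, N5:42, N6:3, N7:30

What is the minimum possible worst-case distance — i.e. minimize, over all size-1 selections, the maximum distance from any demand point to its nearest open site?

Open {W1}.
  Farthest demand point is N4 at distance 39 (to W1); all others are ≤ 39.
With {W2} the worst case is 42.
With {W5} the worst case is 42.
No size-1 selection achieves below 39.

39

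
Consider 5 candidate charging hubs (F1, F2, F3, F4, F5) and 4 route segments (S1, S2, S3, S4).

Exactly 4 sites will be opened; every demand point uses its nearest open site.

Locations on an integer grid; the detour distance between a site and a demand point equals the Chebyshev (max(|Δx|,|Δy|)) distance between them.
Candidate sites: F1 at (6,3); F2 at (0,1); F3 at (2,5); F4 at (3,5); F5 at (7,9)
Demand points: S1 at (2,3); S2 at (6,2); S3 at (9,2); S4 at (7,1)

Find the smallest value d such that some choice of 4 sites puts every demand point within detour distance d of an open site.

Open {F1, F2, F3, F4}.
  Farthest demand point is S3 at detour distance 3 (to F1); all others are ≤ 3.
With {F1, F2, F3, F5} the worst case is 3.
With {F1, F2, F4, F5} the worst case is 3.
No size-4 selection achieves below 3.

3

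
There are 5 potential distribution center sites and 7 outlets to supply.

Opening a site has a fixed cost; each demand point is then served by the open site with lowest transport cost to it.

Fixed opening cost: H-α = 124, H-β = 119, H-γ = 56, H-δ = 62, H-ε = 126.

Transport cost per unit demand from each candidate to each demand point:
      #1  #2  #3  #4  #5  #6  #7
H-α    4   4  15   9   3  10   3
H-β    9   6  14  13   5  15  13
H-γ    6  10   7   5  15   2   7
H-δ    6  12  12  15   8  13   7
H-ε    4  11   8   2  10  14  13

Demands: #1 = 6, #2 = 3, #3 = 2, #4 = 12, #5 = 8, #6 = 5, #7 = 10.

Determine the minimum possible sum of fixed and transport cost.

Open {H-α, H-γ}: assign each demand point to its cheapest open site.
  #1→H-α 6×4=24, #2→H-α 3×4=12, #3→H-γ 2×7=14, #4→H-γ 12×5=60, #5→H-α 8×3=24, #6→H-γ 5×2=10, #7→H-α 10×3=30
  transport cost 174, fixed 180 → total 354.
Compare {H-γ}: transport cost 340 + fixed 56 = 396.
Compare {H-α}: transport cost 278 + fixed 124 = 402.
Compare {H-γ, H-δ}: transport cost 284 + fixed 118 = 402.
All other subsets cost ≥ 396. Minimum total cost: 354.

354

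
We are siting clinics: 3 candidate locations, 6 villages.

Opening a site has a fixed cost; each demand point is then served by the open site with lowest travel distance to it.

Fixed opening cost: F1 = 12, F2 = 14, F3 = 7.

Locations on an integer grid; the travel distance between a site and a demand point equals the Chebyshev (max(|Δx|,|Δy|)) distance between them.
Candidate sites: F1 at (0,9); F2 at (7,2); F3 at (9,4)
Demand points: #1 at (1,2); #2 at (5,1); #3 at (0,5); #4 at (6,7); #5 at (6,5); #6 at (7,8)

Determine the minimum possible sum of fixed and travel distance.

38

Open {F3}: assign each demand point to its cheapest open site.
  #1→F3 8, #2→F3 4, #3→F3 9, #4→F3 3, #5→F3 3, #6→F3 4
  travel distance 31, fixed 7 → total 38.
Compare {F2}: travel distance 29 + fixed 14 = 43.
Compare {F1, F3}: travel distance 25 + fixed 19 = 44.
Compare {F2, F3}: travel distance 25 + fixed 21 = 46.
All other subsets cost ≥ 43. Minimum total cost: 38.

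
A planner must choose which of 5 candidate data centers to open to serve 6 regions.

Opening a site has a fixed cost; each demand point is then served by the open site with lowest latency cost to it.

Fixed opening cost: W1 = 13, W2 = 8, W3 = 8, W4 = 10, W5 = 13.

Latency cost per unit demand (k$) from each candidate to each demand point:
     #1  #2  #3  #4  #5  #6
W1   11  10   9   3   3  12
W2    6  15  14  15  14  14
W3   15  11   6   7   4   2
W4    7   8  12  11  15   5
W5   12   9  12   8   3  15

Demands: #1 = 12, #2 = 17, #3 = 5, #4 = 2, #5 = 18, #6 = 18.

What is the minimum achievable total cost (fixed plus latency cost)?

373

Open {W1, W2, W3, W4}: assign each demand point to its cheapest open site.
  #1→W2 12×6=72, #2→W4 17×8=136, #3→W3 5×6=30, #4→W1 2×3=6, #5→W1 18×3=54, #6→W3 18×2=36
  latency cost 334, fixed 39 → total 373.
Compare {W1, W3, W4}: latency cost 346 + fixed 31 = 377.
Compare {W2, W3, W4, W5}: latency cost 342 + fixed 39 = 381.
Compare {W3, W4, W5}: latency cost 354 + fixed 31 = 385.
All other subsets cost ≥ 377. Minimum total cost: 373.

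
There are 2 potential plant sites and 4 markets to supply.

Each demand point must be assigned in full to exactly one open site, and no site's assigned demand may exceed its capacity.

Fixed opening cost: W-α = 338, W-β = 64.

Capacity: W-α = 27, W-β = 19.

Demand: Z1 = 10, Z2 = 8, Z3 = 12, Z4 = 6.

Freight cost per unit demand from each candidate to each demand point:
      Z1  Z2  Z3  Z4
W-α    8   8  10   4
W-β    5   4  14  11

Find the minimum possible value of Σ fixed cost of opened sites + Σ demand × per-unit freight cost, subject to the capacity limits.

Open {W-α, W-β}; cheapest assignment that respects the capacities:
  W-α (cap 27, load 18): Z3, Z4 — cost 12×10 + 6×4 = 144
  W-β (cap 19, load 18): Z1, Z2 — cost 10×5 + 8×4 = 82
  Shipping 226, fixed 402 → total 628.
  Any other capacity-feasible assignment to {W-α, W-β} ships for at least 226.
Total demand is 36 and no other set of sites has combined capacity ≥ 36, so {W-α, W-β} is the only feasible choice of open sites. Minimum: 628.

628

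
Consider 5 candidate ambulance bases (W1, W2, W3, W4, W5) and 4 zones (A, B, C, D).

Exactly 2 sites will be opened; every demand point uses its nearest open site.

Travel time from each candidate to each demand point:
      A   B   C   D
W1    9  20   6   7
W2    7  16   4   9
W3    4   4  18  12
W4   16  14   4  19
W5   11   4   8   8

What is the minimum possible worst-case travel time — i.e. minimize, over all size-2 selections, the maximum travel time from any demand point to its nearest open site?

Open {W1, W3}.
  Farthest demand point is D at travel time 7 (to W1); all others are ≤ 7.
With {W2, W5} the worst case is 8.
With {W3, W5} the worst case is 8.
No size-2 selection achieves below 7.

7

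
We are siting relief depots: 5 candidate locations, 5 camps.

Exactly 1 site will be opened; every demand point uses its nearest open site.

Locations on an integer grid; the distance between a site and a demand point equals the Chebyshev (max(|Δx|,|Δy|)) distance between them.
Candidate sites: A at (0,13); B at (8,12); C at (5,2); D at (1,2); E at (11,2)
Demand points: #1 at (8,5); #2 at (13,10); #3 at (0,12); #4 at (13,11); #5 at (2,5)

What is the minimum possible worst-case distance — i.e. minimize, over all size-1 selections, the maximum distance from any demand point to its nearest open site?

8

Open {B}.
  Farthest demand point is #3 at distance 8 (to B); all others are ≤ 8.
With {C} the worst case is 10.
With {E} the worst case is 11.
No size-1 selection achieves below 8.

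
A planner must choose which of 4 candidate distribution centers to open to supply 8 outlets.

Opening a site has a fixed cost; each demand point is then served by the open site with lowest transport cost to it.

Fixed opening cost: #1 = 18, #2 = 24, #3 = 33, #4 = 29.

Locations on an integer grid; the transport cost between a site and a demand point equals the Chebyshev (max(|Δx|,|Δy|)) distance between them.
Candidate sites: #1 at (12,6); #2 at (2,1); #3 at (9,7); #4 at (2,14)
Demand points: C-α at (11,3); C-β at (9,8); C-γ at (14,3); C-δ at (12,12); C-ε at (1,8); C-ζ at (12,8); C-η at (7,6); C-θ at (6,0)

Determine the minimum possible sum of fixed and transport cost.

57

Open {#1}: assign each demand point to its cheapest open site.
  C-α→#1 3, C-β→#1 3, C-γ→#1 3, C-δ→#1 6, C-ε→#1 11, C-ζ→#1 2, C-η→#1 5, C-θ→#1 6
  transport cost 39, fixed 18 → total 57.
Compare {#3}: transport cost 35 + fixed 33 = 68.
Compare {#1, #2}: transport cost 33 + fixed 42 = 75.
Compare {#1, #3}: transport cost 30 + fixed 51 = 81.
All other subsets cost ≥ 68. Minimum total cost: 57.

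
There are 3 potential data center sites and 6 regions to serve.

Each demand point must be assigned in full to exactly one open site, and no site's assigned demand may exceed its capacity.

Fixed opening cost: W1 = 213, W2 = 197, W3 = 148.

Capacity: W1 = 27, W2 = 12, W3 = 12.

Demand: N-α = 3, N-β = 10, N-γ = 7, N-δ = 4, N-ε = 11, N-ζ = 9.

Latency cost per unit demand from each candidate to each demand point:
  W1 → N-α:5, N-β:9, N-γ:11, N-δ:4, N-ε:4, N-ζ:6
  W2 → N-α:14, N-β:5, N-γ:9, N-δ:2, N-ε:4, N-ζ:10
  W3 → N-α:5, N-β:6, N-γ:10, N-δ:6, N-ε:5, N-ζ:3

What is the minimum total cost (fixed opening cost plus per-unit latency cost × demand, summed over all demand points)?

787

Open {W1, W2, W3}; cheapest assignment that respects the capacities:
  W1 (cap 27, load 25): N-α, N-γ, N-δ, N-ε — cost 3×5 + 7×11 + 4×4 + 11×4 = 152
  W2 (cap 12, load 10): N-β — cost 10×5 = 50
  W3 (cap 12, load 9): N-ζ — cost 9×3 = 27
  Shipping 229, fixed 558 → total 787.
  Any other capacity-feasible assignment to {W1, W2, W3} ships for at least 229.
Total demand is 44 and no other set of sites has combined capacity ≥ 44, so {W1, W2, W3} is the only feasible choice of open sites. Minimum: 787.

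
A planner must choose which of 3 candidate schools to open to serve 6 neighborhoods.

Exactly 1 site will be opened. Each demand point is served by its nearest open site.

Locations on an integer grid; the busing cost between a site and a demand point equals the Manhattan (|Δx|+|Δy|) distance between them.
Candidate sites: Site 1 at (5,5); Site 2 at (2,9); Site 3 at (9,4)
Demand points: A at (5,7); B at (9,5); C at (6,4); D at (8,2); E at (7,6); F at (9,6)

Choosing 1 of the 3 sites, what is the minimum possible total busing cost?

20

Open {Site 3}.
  A→Site 3 7, B→Site 3 1, C→Site 3 3, D→Site 3 3, E→Site 3 4, F→Site 3 2  ⇒ total 20.
Compare {Site 1}: total 22.
Compare {Site 2}: total 56.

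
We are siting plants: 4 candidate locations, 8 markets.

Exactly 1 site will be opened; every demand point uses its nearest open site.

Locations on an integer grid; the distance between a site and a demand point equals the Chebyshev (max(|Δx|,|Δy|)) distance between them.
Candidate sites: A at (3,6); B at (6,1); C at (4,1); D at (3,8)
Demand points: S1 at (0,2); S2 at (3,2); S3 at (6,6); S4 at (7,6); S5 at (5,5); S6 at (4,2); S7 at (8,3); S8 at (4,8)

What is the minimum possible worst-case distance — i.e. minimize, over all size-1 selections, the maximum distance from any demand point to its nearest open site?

Open {A}.
  Farthest demand point is S7 at distance 5 (to A); all others are ≤ 5.
With {D} the worst case is 6.
With {B} the worst case is 7.
No size-1 selection achieves below 5.

5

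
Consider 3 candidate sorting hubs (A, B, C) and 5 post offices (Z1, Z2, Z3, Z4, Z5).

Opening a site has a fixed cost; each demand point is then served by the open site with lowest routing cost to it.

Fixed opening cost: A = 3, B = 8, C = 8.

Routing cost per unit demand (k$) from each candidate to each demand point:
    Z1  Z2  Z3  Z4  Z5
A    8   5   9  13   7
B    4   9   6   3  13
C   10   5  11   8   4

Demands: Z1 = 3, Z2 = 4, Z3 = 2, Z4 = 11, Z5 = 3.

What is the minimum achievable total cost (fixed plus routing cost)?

105

Open {B, C}: assign each demand point to its cheapest open site.
  Z1→B 3×4=12, Z2→C 4×5=20, Z3→B 2×6=12, Z4→B 11×3=33, Z5→C 3×4=12
  routing cost 89, fixed 16 → total 105.
Compare {A, B, C}: routing cost 89 + fixed 19 = 108.
Compare {A, B}: routing cost 98 + fixed 11 = 109.
Compare {B}: routing cost 132 + fixed 8 = 140.
All other subsets cost ≥ 108. Minimum total cost: 105.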